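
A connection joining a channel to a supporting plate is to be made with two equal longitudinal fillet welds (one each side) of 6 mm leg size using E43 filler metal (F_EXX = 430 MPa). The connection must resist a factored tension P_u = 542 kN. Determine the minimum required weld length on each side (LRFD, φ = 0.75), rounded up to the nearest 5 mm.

Throat t_e = 0.707 × 6 = 4.242 mm.
φr_n = 0.75 × 0.6 × 430 × 4.242 × 10⁻³ = 0.8208 kN/mm.
L_req = P_u / φr_n = 542 / 0.8208 = 660.3 mm total.
Per side: 660.3 / 2 = 330.2 mm.
Round up → use L = 335 mm on each side.

L = 335 mm on each side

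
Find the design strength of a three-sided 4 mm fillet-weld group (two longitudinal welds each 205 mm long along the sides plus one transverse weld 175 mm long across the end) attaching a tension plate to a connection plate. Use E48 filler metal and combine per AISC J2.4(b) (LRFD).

φR_n ≈ 373 kN

E48XX → F_EXX = 480 MPa.
t_e = 0.707 × 4 = 2.828 mm.
R_nwl = 0.6 × 480 × 2.828 × 410 × 10⁻³ = 333.9 kN (longitudinal, 2 welds).
R_nwt = 0.6 × 480 × 2.828 × 175 × 10⁻³ = 142.5 kN (transverse, base value).
(i) R_nwl + R_nwt = 476.5 kN; (ii) 0.85 R_nwl + 1.5 R_nwt = 497.6 kN.
R_n = max = 497.6 kN [governs: (ii)]; φR_n = 373.2 kN.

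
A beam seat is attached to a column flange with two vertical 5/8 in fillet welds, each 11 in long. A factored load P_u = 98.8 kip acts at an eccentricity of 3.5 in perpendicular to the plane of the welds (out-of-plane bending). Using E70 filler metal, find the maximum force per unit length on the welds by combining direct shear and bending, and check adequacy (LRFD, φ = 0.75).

E70XX → F_EXX = 70 ksi.
L_w = 2 × 11 = 22 in; section modulus (unit throat) S = 2 × L²/6 = 40.33 in².
Direct shear f_v = P/L_w = 98.8/22 = 4.491 kip/in.
Moment M = P × e = 98.8 × 3.5 = 345.8 kip·in; bending f_b = M/S = 8.574 kip/in.
f_max = √(f_v² + f_b²) = √(4.491² + 8.574²) = 9.679 kip/in.
φr_n = 0.75 × 0.6 × 70 × (0.707 × 0.625) = 13.92 kip/in → adequate.

f_max ≈ 9.68 kip/in; adequate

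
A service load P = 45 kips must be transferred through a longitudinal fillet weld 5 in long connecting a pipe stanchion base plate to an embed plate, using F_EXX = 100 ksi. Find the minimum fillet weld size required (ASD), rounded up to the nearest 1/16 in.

Total weld length L = 5 in.
Required throat t_e = P × Ω / (0.6 F_EXX × L) = 45 × 2.0 / (0.6 × 100 × 5) = 0.3 in.
Required leg w = t_e / 0.707 = 0.4243 in → use 7/16 in.

w = 7/16 in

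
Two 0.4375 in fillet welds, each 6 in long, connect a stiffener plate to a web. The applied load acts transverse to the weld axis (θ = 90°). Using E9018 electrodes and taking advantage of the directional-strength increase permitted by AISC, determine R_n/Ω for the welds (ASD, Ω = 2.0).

R_n/Ω ≈ 150 kip

E90XX → F_EXX = 90 ksi.
t_e = 0.707 × 0.4375 = 0.3093 in; A_we = 0.3093 × 12 = 3.712 in².
Directional factor: 1.0 + 0.5 sin^1.5(90°) = 1.5.
F_nw = 0.6 × 90 × 1.5 = 81 ksi.
R_n/Ω = (81 × 3.712) / 2.0 = 150.3 kip.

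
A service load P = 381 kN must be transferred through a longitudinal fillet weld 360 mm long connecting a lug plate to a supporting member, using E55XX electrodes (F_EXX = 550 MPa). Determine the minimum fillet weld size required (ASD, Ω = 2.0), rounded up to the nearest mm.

w = 10 mm

Total weld length L = 360 mm.
Required throat t_e = P × Ω / (0.6 F_EXX × L) = 381 × 2.0 / (0.6 × 550 × 360 × 10⁻³) = 6.414 mm.
Required leg w = t_e / 0.707 = 9.072 mm → use 10 mm.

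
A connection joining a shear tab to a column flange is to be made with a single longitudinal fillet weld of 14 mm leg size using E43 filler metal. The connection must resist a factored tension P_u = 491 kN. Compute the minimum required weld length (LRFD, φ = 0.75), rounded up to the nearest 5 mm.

L = 260 mm

E43XX → F_EXX = 430 MPa.
Throat t_e = 0.707 × 14 = 9.898 mm.
φr_n = 0.75 × 0.6 × 430 × 9.898 × 10⁻³ = 1.915 kN/mm.
L_req = P_u / φr_n = 491 / 1.915 = 256.4 mm total.
Round up → use L = 260 mm.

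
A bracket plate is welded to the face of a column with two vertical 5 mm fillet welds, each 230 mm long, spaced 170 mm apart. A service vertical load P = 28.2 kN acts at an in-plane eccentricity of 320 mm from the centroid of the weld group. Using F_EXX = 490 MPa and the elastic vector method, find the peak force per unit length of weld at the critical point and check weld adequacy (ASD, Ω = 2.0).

f_max ≈ 282 N/mm; adequate

Total weld length L_w = 460 mm. Treat welds as unit-width lines.
Polar moment about centroid: J = 2[d³/12 + d(b/2)²] = 2[230³/12 + 230×85²] = 5351000 mm³.
Direct shear f_v = P/L_w = 28.2×10³ / 460 = 61.3 N/mm (vertical).
Torsion M = P·e = 28.2×10³ × 320 = 9024000 N·mm.
Critical point at (x, y) = (85, 115) from centroid. f_tx = M·y/J = 193.9 N/mm; f_ty = M·x/J = 143.3 N/mm.
Resultant f_max = √[f_tx² + (f_v + f_ty)²] = √[193.9² + (61.3 + 143.3)²] = 281.9 N/mm.
Capacity per unit length: r_n/Ω = (1/2.0) × 0.6 × 490 × (0.707 × 5) = 519.6 N/mm.
281.9 ≤ 519.6 → adequate.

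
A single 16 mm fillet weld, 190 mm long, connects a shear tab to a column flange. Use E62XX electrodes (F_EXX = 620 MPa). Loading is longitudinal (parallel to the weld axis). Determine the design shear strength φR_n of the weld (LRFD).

φR_n ≈ 600 kN

Effective throat t_e = 0.707 × 16 = 11.31 mm.
Total length L = 190 mm; A_we = 11.31 × 190 = 2149 mm².
F_nw = 0.6 F_EXX = 0.6 × 620 = 372 MPa.
φR_n = 0.75 × 372 × 2149 × 10⁻³ = 599.6 kN.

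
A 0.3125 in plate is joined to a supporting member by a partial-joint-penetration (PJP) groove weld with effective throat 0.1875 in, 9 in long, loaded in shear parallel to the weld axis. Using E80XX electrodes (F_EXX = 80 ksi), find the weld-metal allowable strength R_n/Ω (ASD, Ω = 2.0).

R_n/Ω ≈ 40.5 kip

Effective throat (given) t_e = 0.1875 in.
A_we = 0.1875 × 9 = 1.688 in².
F_nw = 0.6 F_EXX = 48 ksi.
R_n/Ω = (48 × 1.688) / 2.0 = 40.5 kip.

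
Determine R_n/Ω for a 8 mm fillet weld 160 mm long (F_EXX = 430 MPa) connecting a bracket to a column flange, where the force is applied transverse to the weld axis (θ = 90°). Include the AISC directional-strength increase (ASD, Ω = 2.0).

R_n/Ω ≈ 175 kN

t_e = 0.707 × 8 = 5.656 mm; A_we = 5.656 × 160 = 905 mm².
Directional factor: 1.0 + 0.5 sin^1.5(90°) = 1.5.
F_nw = 0.6 × 430 × 1.5 = 387 MPa.
R_n/Ω = (387 × 905) / 2.0 × 10⁻³ = 175.1 kN.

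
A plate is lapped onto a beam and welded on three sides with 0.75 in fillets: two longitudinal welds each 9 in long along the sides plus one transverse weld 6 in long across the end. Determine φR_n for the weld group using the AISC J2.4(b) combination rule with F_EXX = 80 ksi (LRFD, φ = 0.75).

φR_n ≈ 464 kip

t_e = 0.707 × 0.75 = 0.5302 in.
R_nwl = 0.6 × 80 × 0.5302 × 18 = 458.1 kip (longitudinal, 2 welds).
R_nwt = 0.6 × 80 × 0.5302 × 6 = 152.7 kip (transverse, base value).
(i) R_nwl + R_nwt = 610.8 kip; (ii) 0.85 R_nwl + 1.5 R_nwt = 618.5 kip.
R_n = max = 618.5 kip [governs: (ii)]; φR_n = 463.9 kip.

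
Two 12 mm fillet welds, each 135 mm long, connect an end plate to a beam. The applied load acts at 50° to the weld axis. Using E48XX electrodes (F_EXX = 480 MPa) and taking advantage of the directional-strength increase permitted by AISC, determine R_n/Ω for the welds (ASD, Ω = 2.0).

t_e = 0.707 × 12 = 8.484 mm; A_we = 8.484 × 270 = 2291 mm².
Directional factor: 1.0 + 0.5 sin^1.5(50°) = 1.335.
F_nw = 0.6 × 480 × 1.335 = 384.5 MPa.
R_n/Ω = (384.5 × 2291) / 2.0 × 10⁻³ = 440.4 kN.

R_n/Ω ≈ 440 kN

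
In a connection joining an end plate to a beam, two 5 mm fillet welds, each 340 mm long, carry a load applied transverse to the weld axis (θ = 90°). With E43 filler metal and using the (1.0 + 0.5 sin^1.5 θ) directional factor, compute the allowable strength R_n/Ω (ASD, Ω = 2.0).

E43XX → F_EXX = 430 MPa.
t_e = 0.707 × 5 = 3.535 mm; A_we = 3.535 × 680 = 2404 mm².
Directional factor: 1.0 + 0.5 sin^1.5(90°) = 1.5.
F_nw = 0.6 × 430 × 1.5 = 387 MPa.
R_n/Ω = (387 × 2404) / 2.0 × 10⁻³ = 465.1 kN.

R_n/Ω ≈ 465 kN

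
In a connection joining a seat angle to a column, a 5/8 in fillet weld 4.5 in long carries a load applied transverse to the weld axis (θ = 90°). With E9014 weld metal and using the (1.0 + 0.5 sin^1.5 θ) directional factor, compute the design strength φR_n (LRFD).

E90XX → F_EXX = 90 ksi.
t_e = 0.707 × 0.625 = 0.4419 in; A_we = 0.4419 × 4.5 = 1.988 in².
Directional factor: 1.0 + 0.5 sin^1.5(90°) = 1.5.
F_nw = 0.6 × 90 × 1.5 = 81 ksi.
φR_n = 0.75 × 81 × 1.988 = 120.8 kip.

φR_n ≈ 121 kip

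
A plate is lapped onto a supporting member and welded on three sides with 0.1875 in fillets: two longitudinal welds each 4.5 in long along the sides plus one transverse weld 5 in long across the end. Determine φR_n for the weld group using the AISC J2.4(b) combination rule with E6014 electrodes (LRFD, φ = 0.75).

φR_n ≈ 54.2 kip

E60XX → F_EXX = 60 ksi.
t_e = 0.707 × 0.1875 = 0.1326 in.
R_nwl = 0.6 × 60 × 0.1326 × 9 = 42.95 kip (longitudinal, 2 welds).
R_nwt = 0.6 × 60 × 0.1326 × 5 = 23.86 kip (transverse, base value).
(i) R_nwl + R_nwt = 66.81 kip; (ii) 0.85 R_nwl + 1.5 R_nwt = 72.3 kip.
R_n = max = 72.3 kip [governs: (ii)]; φR_n = 54.22 kip.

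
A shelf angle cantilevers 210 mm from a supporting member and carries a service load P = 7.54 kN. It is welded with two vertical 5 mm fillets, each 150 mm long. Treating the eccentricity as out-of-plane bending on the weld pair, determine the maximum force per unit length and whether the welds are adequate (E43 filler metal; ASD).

E43XX → F_EXX = 430 MPa.
L_w = 2 × 150 = 300 mm; section modulus (unit throat) S = 2 × L²/6 = 7500 mm².
Direct shear f_v = P/L_w = 7.54×10³/300 = 25.13 N/mm.
Moment M = P × e = 7.54×10³ × 210 = 1583400 N·mm; bending f_b = M/S = 211.1 N/mm.
f_max = √(f_v² + f_b²) = √(25.13² + 211.1²) = 212.6 N/mm.
r_n/Ω = (1/2.0) × 0.6 × 430 × (0.707 × 5) = 456 N/mm → adequate.

f_max ≈ 213 N/mm; adequate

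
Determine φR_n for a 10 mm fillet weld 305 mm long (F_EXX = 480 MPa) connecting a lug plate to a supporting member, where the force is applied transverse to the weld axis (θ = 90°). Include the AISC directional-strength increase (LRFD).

t_e = 0.707 × 10 = 7.07 mm; A_we = 7.07 × 305 = 2156 mm².
Directional factor: 1.0 + 0.5 sin^1.5(90°) = 1.5.
F_nw = 0.6 × 480 × 1.5 = 432 MPa.
φR_n = 0.75 × 432 × 2156 × 10⁻³ = 698.7 kN.

φR_n ≈ 699 kN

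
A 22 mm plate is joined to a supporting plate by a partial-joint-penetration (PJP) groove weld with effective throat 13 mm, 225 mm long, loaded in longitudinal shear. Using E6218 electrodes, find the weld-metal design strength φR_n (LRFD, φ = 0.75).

φR_n ≈ 816 kN

E62XX → F_EXX = 620 MPa.
Effective throat (given) t_e = 13 mm.
A_we = 13 × 225 = 2925 mm².
F_nw = 0.6 F_EXX = 372 MPa.
φR_n = 0.75 × 372 × 2925 × 10⁻³ = 816.1 kN.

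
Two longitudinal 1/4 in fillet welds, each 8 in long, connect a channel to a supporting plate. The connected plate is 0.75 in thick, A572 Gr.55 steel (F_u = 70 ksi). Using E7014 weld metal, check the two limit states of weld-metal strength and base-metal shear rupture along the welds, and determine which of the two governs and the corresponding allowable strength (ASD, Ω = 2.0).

E70XX → F_EXX = 70 ksi.
t_e = 0.707 × 0.25 = 0.1767 in; L = 16 in.
Weld metal: R_n/Ω = (1/2.0) × 0.6 × 70 × 0.1767 × 16 = 59.39 kip.
Base metal (shear rupture): R_n/Ω = (1/2.0) × 0.6 × 70 × 0.75 × 16 = 252 kip.
Governing: weld metal.

R_n/Ω ≈ 59.4 kip (weld metal governs)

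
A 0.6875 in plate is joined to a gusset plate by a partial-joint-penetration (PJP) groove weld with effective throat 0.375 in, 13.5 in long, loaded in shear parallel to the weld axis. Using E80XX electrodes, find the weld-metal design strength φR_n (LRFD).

φR_n ≈ 182 kip

E80XX → F_EXX = 80 ksi.
Effective throat (given) t_e = 0.375 in.
A_we = 0.375 × 13.5 = 5.062 in².
F_nw = 0.6 F_EXX = 48 ksi.
φR_n = 0.75 × 48 × 5.062 = 182.2 kip.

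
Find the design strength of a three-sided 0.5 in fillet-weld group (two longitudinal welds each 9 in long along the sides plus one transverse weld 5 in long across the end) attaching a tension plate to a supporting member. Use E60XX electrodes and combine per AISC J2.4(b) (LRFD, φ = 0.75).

φR_n ≈ 220 kip

E60XX → F_EXX = 60 ksi.
t_e = 0.707 × 0.5 = 0.3535 in.
R_nwl = 0.6 × 60 × 0.3535 × 18 = 229.1 kip (longitudinal, 2 welds).
R_nwt = 0.6 × 60 × 0.3535 × 5 = 63.63 kip (transverse, base value).
(i) R_nwl + R_nwt = 292.7 kip; (ii) 0.85 R_nwl + 1.5 R_nwt = 290.2 kip.
R_n = max = 292.7 kip [governs: (i)]; φR_n = 219.5 kip.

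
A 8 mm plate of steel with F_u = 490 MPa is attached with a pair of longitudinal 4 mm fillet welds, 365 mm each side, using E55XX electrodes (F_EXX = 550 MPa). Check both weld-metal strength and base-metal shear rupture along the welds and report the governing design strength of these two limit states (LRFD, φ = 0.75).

t_e = 0.707 × 4 = 2.828 mm; L = 730 mm.
Weld metal: φR_n = 0.75 × 0.6 × 550 × 2.828 × 730 × 10⁻³ = 510.9 kN.
Base metal (shear rupture): φR_n = 0.75 × 0.6 × 490 × 8 × 730 × 10⁻³ = 1288 kN.
Governing: weld metal.

φR_n ≈ 511 kN (weld metal governs)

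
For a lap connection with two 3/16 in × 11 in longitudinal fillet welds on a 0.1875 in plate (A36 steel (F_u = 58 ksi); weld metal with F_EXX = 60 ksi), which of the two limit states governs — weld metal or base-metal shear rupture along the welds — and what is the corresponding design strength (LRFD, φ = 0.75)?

t_e = 0.707 × 0.1875 = 0.1326 in; L = 22 in.
Weld metal: φR_n = 0.75 × 0.6 × 60 × 0.1326 × 22 = 78.74 kips.
Base metal (shear rupture): φR_n = 0.75 × 0.6 × 58 × 0.1875 × 22 = 107.7 kips.
Governing: weld metal.

φR_n ≈ 78.7 kips (weld metal governs)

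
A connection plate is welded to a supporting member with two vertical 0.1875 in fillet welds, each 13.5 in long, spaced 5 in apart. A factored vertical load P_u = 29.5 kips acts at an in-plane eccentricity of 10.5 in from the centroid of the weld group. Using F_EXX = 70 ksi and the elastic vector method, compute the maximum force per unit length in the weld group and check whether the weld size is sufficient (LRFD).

f_max ≈ 4.35 kip/in; NOT adequate

Total weld length L_w = 27 in. Treat welds as unit-width lines.
Polar moment about centroid: J = 2[d³/12 + d(b/2)²] = 2[13.5³/12 + 13.5×2.5²] = 578.8 in³.
Direct shear f_v = P/L_w = 29.5 / 27 = 1.093 kip/in (vertical).
Torsion M = P·e = 29.5 × 10.5 = 309.75 kip·in.
Critical point at (x, y) = (2.5, 6.75) from centroid. f_tx = M·y/J = 3.612 kip/in; f_ty = M·x/J = 1.338 kip/in.
Resultant f_max = √[f_tx² + (f_v + f_ty)²] = √[3.612² + (1.093 + 1.338)²] = 4.354 kip/in.
Capacity per unit length: φr_n = 0.75 × 0.6 × 70 × (0.707 × 0.1875) = 4.176 kip/in.
4.354 > 4.176 → NOT adequate.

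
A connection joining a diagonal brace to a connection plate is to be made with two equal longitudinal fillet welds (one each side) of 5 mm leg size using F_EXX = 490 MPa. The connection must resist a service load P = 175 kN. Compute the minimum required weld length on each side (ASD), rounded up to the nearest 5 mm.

L = 170 mm on each side

Throat t_e = 0.707 × 5 = 3.535 mm.
r_n/Ω = (0.6 × 490 × 3.535) / 2.0 = 519.6 N/mm = 0.5196 kN/mm.
L_req = P / (r_n/Ω) = 175 / 0.5196 = 336.8 mm total.
Per side: 336.8 / 2 = 168.4 mm.
Round up → use L = 170 mm on each side.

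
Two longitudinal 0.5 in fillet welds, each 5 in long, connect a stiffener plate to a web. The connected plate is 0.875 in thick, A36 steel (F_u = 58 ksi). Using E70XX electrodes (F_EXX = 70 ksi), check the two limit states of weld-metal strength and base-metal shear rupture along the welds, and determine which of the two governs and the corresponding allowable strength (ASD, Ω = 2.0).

R_n/Ω ≈ 74.2 kips (weld metal governs)

t_e = 0.707 × 0.5 = 0.3535 in; L = 10 in.
Weld metal: R_n/Ω = (1/2.0) × 0.6 × 70 × 0.3535 × 10 = 74.23 kips.
Base metal (shear rupture): R_n/Ω = (1/2.0) × 0.6 × 58 × 0.875 × 10 = 152.2 kips.
Governing: weld metal.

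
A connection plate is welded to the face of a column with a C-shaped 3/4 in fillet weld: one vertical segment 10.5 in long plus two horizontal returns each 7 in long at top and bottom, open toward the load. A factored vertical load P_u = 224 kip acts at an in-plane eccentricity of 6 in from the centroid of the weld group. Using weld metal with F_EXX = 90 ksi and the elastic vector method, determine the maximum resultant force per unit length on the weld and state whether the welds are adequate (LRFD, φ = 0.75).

f_max ≈ 23.2 kip/in; NOT adequate

Total weld length L_w = 24.5 in. Treat welds as unit-width lines.
Centroid: x̄ = 2×7×3.5 / 24.5 = 2 in from the vertical weld.
Polar moment about centroid: J = I_x + I_y = [10.5³/12 + 2×7×5.25²] + [10.5×2² + 2(7³/12 + 7×1.5²)] = 613 in³.
Direct shear f_v = P/L_w = 224 / 24.5 = 9.143 kip/in (vertical).
Torsion M = P·e = 224 × 6 = 1344 kip·in.
Critical point at (x, y) = (5, 5.25) from centroid. f_tx = M·y/J = 11.51 kip/in; f_ty = M·x/J = 10.96 kip/in.
Resultant f_max = √[f_tx² + (f_v + f_ty)²] = √[11.51² + (9.143 + 10.96)²] = 23.17 kip/in.
Capacity per unit length: φr_n = 0.75 × 0.6 × 90 × (0.707 × 0.75) = 21.48 kip/in.
23.17 > 21.48 → NOT adequate.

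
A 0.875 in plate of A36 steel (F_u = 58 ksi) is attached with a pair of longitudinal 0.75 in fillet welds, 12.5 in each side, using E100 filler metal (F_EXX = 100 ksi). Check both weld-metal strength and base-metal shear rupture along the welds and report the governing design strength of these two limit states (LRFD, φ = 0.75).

φR_n ≈ 571 kip (base-metal shear rupture governs)

t_e = 0.707 × 0.75 = 0.5302 in; L = 25 in.
Weld metal: φR_n = 0.75 × 0.6 × 100 × 0.5302 × 25 = 596.5 kip.
Base metal (shear rupture): φR_n = 0.75 × 0.6 × 58 × 0.875 × 25 = 570.9 kip.
Governing: base-metal shear rupture.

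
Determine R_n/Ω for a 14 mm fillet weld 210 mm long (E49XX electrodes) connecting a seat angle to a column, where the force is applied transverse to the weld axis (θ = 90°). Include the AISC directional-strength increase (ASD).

R_n/Ω ≈ 458 kN

E49XX → F_EXX = 490 MPa.
t_e = 0.707 × 14 = 9.898 mm; A_we = 9.898 × 210 = 2079 mm².
Directional factor: 1.0 + 0.5 sin^1.5(90°) = 1.5.
F_nw = 0.6 × 490 × 1.5 = 441 MPa.
R_n/Ω = (441 × 2079) / 2.0 × 10⁻³ = 458.3 kN.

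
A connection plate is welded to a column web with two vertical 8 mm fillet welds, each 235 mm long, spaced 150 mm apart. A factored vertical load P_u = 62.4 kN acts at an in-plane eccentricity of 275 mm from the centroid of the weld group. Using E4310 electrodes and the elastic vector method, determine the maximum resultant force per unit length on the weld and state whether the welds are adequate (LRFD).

E43XX → F_EXX = 430 MPa.
Total weld length L_w = 470 mm. Treat welds as unit-width lines.
Polar moment about centroid: J = 2[d³/12 + d(b/2)²] = 2[235³/12 + 235×75²] = 4807000 mm³.
Direct shear f_v = P/L_w = 62.4×10³ / 470 = 132.8 N/mm (vertical).
Torsion M = P·e = 62.4×10³ × 275 = 17160000 N·mm.
Critical point at (x, y) = (75, 117.5) from centroid. f_tx = M·y/J = 419.5 N/mm; f_ty = M·x/J = 267.7 N/mm.
Resultant f_max = √[f_tx² + (f_v + f_ty)²] = √[419.5² + (132.8 + 267.7)²] = 580 N/mm.
Capacity per unit length: φr_n = 0.75 × 0.6 × 430 × (0.707 × 8) = 1094 N/mm.
580 ≤ 1094 → adequate.

f_max ≈ 580 N/mm; adequate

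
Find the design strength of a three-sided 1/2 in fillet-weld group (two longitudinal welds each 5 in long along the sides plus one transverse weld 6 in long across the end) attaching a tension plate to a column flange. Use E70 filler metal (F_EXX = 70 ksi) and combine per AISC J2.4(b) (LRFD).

φR_n ≈ 195 kips

t_e = 0.707 × 0.5 = 0.3535 in.
R_nwl = 0.6 × 70 × 0.3535 × 10 = 148.5 kips (longitudinal, 2 welds).
R_nwt = 0.6 × 70 × 0.3535 × 6 = 89.08 kips (transverse, base value).
(i) R_nwl + R_nwt = 237.6 kips; (ii) 0.85 R_nwl + 1.5 R_nwt = 259.8 kips.
R_n = max = 259.8 kips [governs: (ii)]; φR_n = 194.9 kips.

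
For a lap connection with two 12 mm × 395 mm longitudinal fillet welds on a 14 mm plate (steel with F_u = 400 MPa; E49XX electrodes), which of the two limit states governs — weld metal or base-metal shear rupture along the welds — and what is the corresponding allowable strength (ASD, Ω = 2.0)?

R_n/Ω ≈ 985 kN (weld metal governs)

E49XX → F_EXX = 490 MPa.
t_e = 0.707 × 12 = 8.484 mm; L = 790 mm.
Weld metal: R_n/Ω = (1/2.0) × 0.6 × 490 × 8.484 × 790 × 10⁻³ = 985.2 kN.
Base metal (shear rupture): R_n/Ω = (1/2.0) × 0.6 × 400 × 14 × 790 × 10⁻³ = 1327 kN.
Governing: weld metal.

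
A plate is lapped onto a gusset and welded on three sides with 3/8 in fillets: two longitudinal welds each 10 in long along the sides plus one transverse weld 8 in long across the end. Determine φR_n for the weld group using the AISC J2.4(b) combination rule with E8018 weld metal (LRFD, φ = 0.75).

E80XX → F_EXX = 80 ksi.
t_e = 0.707 × 0.375 = 0.2651 in.
R_nwl = 0.6 × 80 × 0.2651 × 20 = 254.5 kips (longitudinal, 2 welds).
R_nwt = 0.6 × 80 × 0.2651 × 8 = 101.8 kips (transverse, base value).
(i) R_nwl + R_nwt = 356.3 kips; (ii) 0.85 R_nwl + 1.5 R_nwt = 369.1 kips.
R_n = max = 369.1 kips [governs: (ii)]; φR_n = 276.8 kips.

φR_n ≈ 277 kips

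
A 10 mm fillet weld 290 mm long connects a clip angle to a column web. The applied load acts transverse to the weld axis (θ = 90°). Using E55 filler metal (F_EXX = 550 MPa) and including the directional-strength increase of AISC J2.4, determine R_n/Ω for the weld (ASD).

t_e = 0.707 × 10 = 7.07 mm; A_we = 7.07 × 290 = 2050 mm².
Directional factor: 1.0 + 0.5 sin^1.5(90°) = 1.5.
F_nw = 0.6 × 550 × 1.5 = 495 MPa.
R_n/Ω = (495 × 2050) / 2.0 × 10⁻³ = 507.4 kN.

R_n/Ω ≈ 507 kN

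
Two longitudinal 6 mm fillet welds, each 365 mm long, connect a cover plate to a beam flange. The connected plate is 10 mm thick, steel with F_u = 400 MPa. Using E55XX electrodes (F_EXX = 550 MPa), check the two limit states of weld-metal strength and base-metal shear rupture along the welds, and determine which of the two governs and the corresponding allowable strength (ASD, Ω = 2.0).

R_n/Ω ≈ 511 kN (weld metal governs)

t_e = 0.707 × 6 = 4.242 mm; L = 730 mm.
Weld metal: R_n/Ω = (1/2.0) × 0.6 × 550 × 4.242 × 730 × 10⁻³ = 510.9 kN.
Base metal (shear rupture): R_n/Ω = (1/2.0) × 0.6 × 400 × 10 × 730 × 10⁻³ = 876 kN.
Governing: weld metal.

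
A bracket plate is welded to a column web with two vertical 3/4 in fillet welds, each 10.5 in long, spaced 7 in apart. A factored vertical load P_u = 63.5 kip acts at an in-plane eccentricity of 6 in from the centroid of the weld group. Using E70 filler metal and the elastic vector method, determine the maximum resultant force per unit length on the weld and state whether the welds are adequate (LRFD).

f_max ≈ 7.45 kip/in; adequate

E70XX → F_EXX = 70 ksi.
Total weld length L_w = 21 in. Treat welds as unit-width lines.
Polar moment about centroid: J = 2[d³/12 + d(b/2)²] = 2[10.5³/12 + 10.5×3.5²] = 450.2 in³.
Direct shear f_v = P/L_w = 63.5 / 21 = 3.024 kip/in (vertical).
Torsion M = P·e = 63.5 × 6 = 381 kip·in.
Critical point at (x, y) = (3.5, 5.25) from centroid. f_tx = M·y/J = 4.443 kip/in; f_ty = M·x/J = 2.962 kip/in.
Resultant f_max = √[f_tx² + (f_v + f_ty)²] = √[4.443² + (3.024 + 2.962)²] = 7.455 kip/in.
Capacity per unit length: φr_n = 0.75 × 0.6 × 70 × (0.707 × 0.75) = 16.7 kip/in.
7.455 ≤ 16.7 → adequate.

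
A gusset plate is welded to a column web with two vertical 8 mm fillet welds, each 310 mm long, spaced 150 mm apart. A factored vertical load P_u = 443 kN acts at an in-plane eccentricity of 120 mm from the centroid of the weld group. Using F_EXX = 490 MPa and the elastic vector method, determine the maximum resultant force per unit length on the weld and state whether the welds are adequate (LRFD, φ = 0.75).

Total weld length L_w = 620 mm. Treat welds as unit-width lines.
Polar moment about centroid: J = 2[d³/12 + d(b/2)²] = 2[310³/12 + 310×75²] = 8453000 mm³.
Direct shear f_v = P/L_w = 443×10³ / 620 = 714.5 N/mm (vertical).
Torsion M = P·e = 443×10³ × 120 = 53160000 N·mm.
Critical point at (x, y) = (75, 155) from centroid. f_tx = M·y/J = 974.8 N/mm; f_ty = M·x/J = 471.7 N/mm.
Resultant f_max = √[f_tx² + (f_v + f_ty)²] = √[974.8² + (714.5 + 471.7)²] = 1535 N/mm.
Capacity per unit length: φr_n = 0.75 × 0.6 × 490 × (0.707 × 8) = 1247 N/mm.
1535 > 1247 → NOT adequate.

f_max ≈ 1540 N/mm; NOT adequate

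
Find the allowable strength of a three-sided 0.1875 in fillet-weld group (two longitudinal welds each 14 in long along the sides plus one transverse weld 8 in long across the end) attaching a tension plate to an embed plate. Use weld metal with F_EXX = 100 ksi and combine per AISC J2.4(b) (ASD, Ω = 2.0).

t_e = 0.707 × 0.1875 = 0.1326 in.
R_nwl = 0.6 × 100 × 0.1326 × 28 = 222.7 kips (longitudinal, 2 welds).
R_nwt = 0.6 × 100 × 0.1326 × 8 = 63.63 kips (transverse, base value).
(i) R_nwl + R_nwt = 286.3 kips; (ii) 0.85 R_nwl + 1.5 R_nwt = 284.7 kips.
R_n = max = 286.3 kips [governs: (i)]; R_n/Ω = 143.2 kips.

R_n/Ω ≈ 143 kips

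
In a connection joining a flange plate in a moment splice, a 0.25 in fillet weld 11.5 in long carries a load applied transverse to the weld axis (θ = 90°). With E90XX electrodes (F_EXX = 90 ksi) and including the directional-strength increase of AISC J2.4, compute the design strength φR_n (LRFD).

φR_n ≈ 123 kip

t_e = 0.707 × 0.25 = 0.1767 in; A_we = 0.1767 × 11.5 = 2.033 in².
Directional factor: 1.0 + 0.5 sin^1.5(90°) = 1.5.
F_nw = 0.6 × 90 × 1.5 = 81 ksi.
φR_n = 0.75 × 81 × 2.033 = 123.5 kip.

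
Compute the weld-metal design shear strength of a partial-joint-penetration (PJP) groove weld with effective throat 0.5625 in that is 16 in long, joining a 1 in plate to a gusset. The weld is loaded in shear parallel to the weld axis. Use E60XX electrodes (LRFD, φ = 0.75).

E60XX → F_EXX = 60 ksi.
Effective throat (given) t_e = 0.5625 in.
A_we = 0.5625 × 16 = 9 in².
F_nw = 0.6 F_EXX = 36 ksi.
φR_n = 0.75 × 36 × 9 = 243 kip.

φR_n ≈ 243 kip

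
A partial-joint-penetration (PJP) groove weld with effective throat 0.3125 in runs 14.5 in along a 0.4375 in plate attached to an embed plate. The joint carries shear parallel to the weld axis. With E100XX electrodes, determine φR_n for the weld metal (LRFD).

E100XX → F_EXX = 100 ksi.
Effective throat (given) t_e = 0.3125 in.
A_we = 0.3125 × 14.5 = 4.531 in².
F_nw = 0.6 F_EXX = 60 ksi.
φR_n = 0.75 × 60 × 4.531 = 203.9 kip.

φR_n ≈ 204 kip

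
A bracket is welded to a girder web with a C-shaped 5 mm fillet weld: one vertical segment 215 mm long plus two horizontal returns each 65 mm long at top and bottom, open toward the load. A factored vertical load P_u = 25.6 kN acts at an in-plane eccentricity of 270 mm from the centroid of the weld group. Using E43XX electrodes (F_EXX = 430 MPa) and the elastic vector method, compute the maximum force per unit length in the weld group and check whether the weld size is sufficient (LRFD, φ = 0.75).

Total weld length L_w = 345 mm. Treat welds as unit-width lines.
Centroid: x̄ = 2×65×32.5 / 345 = 12.25 mm from the vertical weld.
Polar moment about centroid: J = I_x + I_y = [215³/12 + 2×65×107.5²] + [215×12.25² + 2(65³/12 + 65×20.25²)] = 2462000 mm³.
Direct shear f_v = P/L_w = 25.6×10³ / 345 = 74.2 N/mm (vertical).
Torsion M = P·e = 25.6×10³ × 270 = 6912000 N·mm.
Critical point at (x, y) = (52.75, 107.5) from centroid. f_tx = M·y/J = 301.8 N/mm; f_ty = M·x/J = 148.1 N/mm.
Resultant f_max = √[f_tx² + (f_v + f_ty)²] = √[301.8² + (74.2 + 148.1)²] = 374.9 N/mm.
Capacity per unit length: φr_n = 0.75 × 0.6 × 430 × (0.707 × 5) = 684 N/mm.
374.9 ≤ 684 → adequate.

f_max ≈ 375 N/mm; adequate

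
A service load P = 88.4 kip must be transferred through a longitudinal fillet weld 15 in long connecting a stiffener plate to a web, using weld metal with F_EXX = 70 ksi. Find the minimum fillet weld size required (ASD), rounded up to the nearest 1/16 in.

Total weld length L = 15 in.
Required throat t_e = P × Ω / (0.6 F_EXX × L) = 88.4 × 2.0 / (0.6 × 70 × 15) = 0.2806 in.
Required leg w = t_e / 0.707 = 0.3969 in → use 7/16 in.

w = 7/16 in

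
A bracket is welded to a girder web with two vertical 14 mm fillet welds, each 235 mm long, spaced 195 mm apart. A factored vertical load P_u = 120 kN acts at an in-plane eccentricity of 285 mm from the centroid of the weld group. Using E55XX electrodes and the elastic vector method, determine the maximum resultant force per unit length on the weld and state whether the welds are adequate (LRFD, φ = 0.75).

E55XX → F_EXX = 550 MPa.
Total weld length L_w = 470 mm. Treat welds as unit-width lines.
Polar moment about centroid: J = 2[d³/12 + d(b/2)²] = 2[235³/12 + 235×97.5²] = 6631000 mm³.
Direct shear f_v = P/L_w = 120×10³ / 470 = 255.3 N/mm (vertical).
Torsion M = P·e = 120×10³ × 285 = 34200000 N·mm.
Critical point at (x, y) = (97.5, 117.5) from centroid. f_tx = M·y/J = 606 N/mm; f_ty = M·x/J = 502.9 N/mm.
Resultant f_max = √[f_tx² + (f_v + f_ty)²] = √[606² + (255.3 + 502.9)²] = 970.6 N/mm.
Capacity per unit length: φr_n = 0.75 × 0.6 × 550 × (0.707 × 14) = 2450 N/mm.
970.6 ≤ 2450 → adequate.

f_max ≈ 971 N/mm; adequate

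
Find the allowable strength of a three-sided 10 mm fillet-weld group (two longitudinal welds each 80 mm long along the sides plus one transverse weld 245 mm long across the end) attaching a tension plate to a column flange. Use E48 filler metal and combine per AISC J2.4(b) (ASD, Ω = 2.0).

R_n/Ω ≈ 513 kN

E48XX → F_EXX = 480 MPa.
t_e = 0.707 × 10 = 7.07 mm.
R_nwl = 0.6 × 480 × 7.07 × 160 × 10⁻³ = 325.8 kN (longitudinal, 2 welds).
R_nwt = 0.6 × 480 × 7.07 × 245 × 10⁻³ = 498.9 kN (transverse, base value).
(i) R_nwl + R_nwt = 824.6 kN; (ii) 0.85 R_nwl + 1.5 R_nwt = 1025 kN.
R_n = max = 1025 kN [governs: (ii)]; R_n/Ω = 512.6 kN.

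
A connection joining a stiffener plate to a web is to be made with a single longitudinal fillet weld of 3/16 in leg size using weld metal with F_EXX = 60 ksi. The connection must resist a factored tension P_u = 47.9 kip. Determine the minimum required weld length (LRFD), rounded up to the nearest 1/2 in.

Throat t_e = 0.707 × 0.1875 = 0.1326 in.
φr_n = 0.75 × 0.6 × 60 × 0.1326 = 3.579 kip/in.
L_req = P_u / φr_n = 47.9 / 3.579 = 13.38 in total.
Round up → use L = 13.5 in.

L = 13.5 in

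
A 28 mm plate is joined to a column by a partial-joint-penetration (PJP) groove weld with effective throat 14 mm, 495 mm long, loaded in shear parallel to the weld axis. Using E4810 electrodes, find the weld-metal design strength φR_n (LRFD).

E48XX → F_EXX = 480 MPa.
Effective throat (given) t_e = 14 mm.
A_we = 14 × 495 = 6930 mm².
F_nw = 0.6 F_EXX = 288 MPa.
φR_n = 0.75 × 288 × 6930 × 10⁻³ = 1497 kN.

φR_n ≈ 1500 kN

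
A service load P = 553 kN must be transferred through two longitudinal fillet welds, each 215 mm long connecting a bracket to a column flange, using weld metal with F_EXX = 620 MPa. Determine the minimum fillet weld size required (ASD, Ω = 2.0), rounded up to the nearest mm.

w = 10 mm

Total weld length L = 430 mm.
Required throat t_e = P × Ω / (0.6 F_EXX × L) = 553 × 2.0 / (0.6 × 620 × 430 × 10⁻³) = 6.914 mm.
Required leg w = t_e / 0.707 = 9.78 mm → use 10 mm.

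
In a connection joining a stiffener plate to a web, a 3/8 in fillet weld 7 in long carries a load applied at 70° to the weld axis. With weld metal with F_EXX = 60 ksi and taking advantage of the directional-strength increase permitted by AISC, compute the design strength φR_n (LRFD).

φR_n ≈ 72.9 kip

t_e = 0.707 × 0.375 = 0.2651 in; A_we = 0.2651 × 7 = 1.856 in².
Directional factor: 1.0 + 0.5 sin^1.5(70°) = 1.455.
F_nw = 0.6 × 60 × 1.455 = 52.4 ksi.
φR_n = 0.75 × 52.4 × 1.856 = 72.93 kip.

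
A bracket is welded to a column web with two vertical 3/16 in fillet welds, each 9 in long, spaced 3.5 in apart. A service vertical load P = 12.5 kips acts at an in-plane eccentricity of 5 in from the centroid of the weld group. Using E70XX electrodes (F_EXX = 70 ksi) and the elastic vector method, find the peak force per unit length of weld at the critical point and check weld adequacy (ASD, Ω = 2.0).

Total weld length L_w = 18 in. Treat welds as unit-width lines.
Polar moment about centroid: J = 2[d³/12 + d(b/2)²] = 2[9³/12 + 9×1.75²] = 176.6 in³.
Direct shear f_v = P/L_w = 12.5 / 18 = 0.6944 kip/in (vertical).
Torsion M = P·e = 12.5 × 5 = 62.5 kip·in.
Critical point at (x, y) = (1.75, 4.5) from centroid. f_tx = M·y/J = 1.592 kip/in; f_ty = M·x/J = 0.6192 kip/in.
Resultant f_max = √[f_tx² + (f_v + f_ty)²] = √[1.592² + (0.6944 + 0.6192)²] = 2.064 kip/in.
Capacity per unit length: r_n/Ω = (1/2.0) × 0.6 × 70 × (0.707 × 0.1875) = 2.784 kip/in.
2.064 ≤ 2.784 → adequate.

f_max ≈ 2.06 kip/in; adequate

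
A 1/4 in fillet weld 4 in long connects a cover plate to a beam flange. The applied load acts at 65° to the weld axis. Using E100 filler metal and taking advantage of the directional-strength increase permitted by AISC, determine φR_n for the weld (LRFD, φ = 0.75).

φR_n ≈ 45.5 kips

E100XX → F_EXX = 100 ksi.
t_e = 0.707 × 0.25 = 0.1767 in; A_we = 0.1767 × 4 = 0.707 in².
Directional factor: 1.0 + 0.5 sin^1.5(65°) = 1.431.
F_nw = 0.6 × 100 × 1.431 = 85.88 ksi.
φR_n = 0.75 × 85.88 × 0.707 = 45.54 kips.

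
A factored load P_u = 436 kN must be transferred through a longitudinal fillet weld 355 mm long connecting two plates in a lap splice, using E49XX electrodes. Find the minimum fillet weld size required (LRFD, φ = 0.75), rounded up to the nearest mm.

E49XX → F_EXX = 490 MPa.
Total weld length L = 355 mm.
Required throat t_e = P_u / (φ × 0.6 F_EXX × L) = 436 / (0.75 × 0.6 × 490 × 355 × 10⁻³) = 5.57 mm.
Required leg w = t_e / 0.707 = 7.878 mm → use 8 mm.

w = 8 mm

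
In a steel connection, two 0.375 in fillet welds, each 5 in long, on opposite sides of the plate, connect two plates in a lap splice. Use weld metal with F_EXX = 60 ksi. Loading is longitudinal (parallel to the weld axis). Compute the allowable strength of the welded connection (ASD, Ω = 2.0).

Effective throat t_e = 0.707 × 0.375 = 0.2651 in.
Total length L = 10 in; A_we = 0.2651 × 10 = 2.651 in².
F_nw = 0.6 F_EXX = 0.6 × 60 = 36 ksi.
R_n = 36 × 2.651 = 95.45 kips; R_n/Ω = 95.45/2.0 = 47.72 kips.

R_n/Ω ≈ 47.7 kips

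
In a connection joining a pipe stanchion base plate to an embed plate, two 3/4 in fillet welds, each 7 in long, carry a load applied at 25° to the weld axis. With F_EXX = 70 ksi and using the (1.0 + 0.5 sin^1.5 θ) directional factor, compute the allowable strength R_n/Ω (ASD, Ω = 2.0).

t_e = 0.707 × 0.75 = 0.5302 in; A_we = 0.5302 × 14 = 7.423 in².
Directional factor: 1.0 + 0.5 sin^1.5(25°) = 1.137.
F_nw = 0.6 × 70 × 1.137 = 47.77 ksi.
R_n/Ω = (47.77 × 7.423) / 2.0 = 177.3 kips.

R_n/Ω ≈ 177 kips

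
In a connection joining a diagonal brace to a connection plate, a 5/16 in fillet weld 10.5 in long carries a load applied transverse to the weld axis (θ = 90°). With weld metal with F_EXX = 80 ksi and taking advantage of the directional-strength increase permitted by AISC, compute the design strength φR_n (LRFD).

t_e = 0.707 × 0.3125 = 0.2209 in; A_we = 0.2209 × 10.5 = 2.32 in².
Directional factor: 1.0 + 0.5 sin^1.5(90°) = 1.5.
F_nw = 0.6 × 80 × 1.5 = 72 ksi.
φR_n = 0.75 × 72 × 2.32 = 125.3 kips.

φR_n ≈ 125 kips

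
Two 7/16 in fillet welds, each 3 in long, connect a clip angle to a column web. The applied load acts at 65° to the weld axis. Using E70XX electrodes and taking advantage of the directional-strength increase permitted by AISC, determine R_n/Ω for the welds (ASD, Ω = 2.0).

R_n/Ω ≈ 55.8 kips

E70XX → F_EXX = 70 ksi.
t_e = 0.707 × 0.4375 = 0.3093 in; A_we = 0.3093 × 6 = 1.856 in².
Directional factor: 1.0 + 0.5 sin^1.5(65°) = 1.431.
F_nw = 0.6 × 70 × 1.431 = 60.12 ksi.
R_n/Ω = (60.12 × 1.856) / 2.0 = 55.79 kips.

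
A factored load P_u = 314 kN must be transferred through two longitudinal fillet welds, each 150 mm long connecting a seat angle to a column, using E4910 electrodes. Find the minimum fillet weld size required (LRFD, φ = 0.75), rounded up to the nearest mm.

w = 7 mm

E49XX → F_EXX = 490 MPa.
Total weld length L = 300 mm.
Required throat t_e = P_u / (φ × 0.6 F_EXX × L) = 314 / (0.75 × 0.6 × 490 × 300 × 10⁻³) = 4.747 mm.
Required leg w = t_e / 0.707 = 6.714 mm → use 7 mm.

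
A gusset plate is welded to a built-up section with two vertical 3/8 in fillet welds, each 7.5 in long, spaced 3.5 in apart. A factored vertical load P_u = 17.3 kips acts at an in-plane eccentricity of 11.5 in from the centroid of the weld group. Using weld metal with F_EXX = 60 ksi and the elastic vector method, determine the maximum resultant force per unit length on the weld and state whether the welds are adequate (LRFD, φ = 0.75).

Total weld length L_w = 15 in. Treat welds as unit-width lines.
Polar moment about centroid: J = 2[d³/12 + d(b/2)²] = 2[7.5³/12 + 7.5×1.75²] = 116.2 in³.
Direct shear f_v = P/L_w = 17.3 / 15 = 1.153 kip/in (vertical).
Torsion M = P·e = 17.3 × 11.5 = 198.95 kip·in.
Critical point at (x, y) = (1.75, 3.75) from centroid. f_tx = M·y/J = 6.418 kip/in; f_ty = M·x/J = 2.995 kip/in.
Resultant f_max = √[f_tx² + (f_v + f_ty)²] = √[6.418² + (1.153 + 2.995)²] = 7.642 kip/in.
Capacity per unit length: φr_n = 0.75 × 0.6 × 60 × (0.707 × 0.375) = 7.158 kip/in.
7.642 > 7.158 → NOT adequate.

f_max ≈ 7.64 kip/in; NOT adequate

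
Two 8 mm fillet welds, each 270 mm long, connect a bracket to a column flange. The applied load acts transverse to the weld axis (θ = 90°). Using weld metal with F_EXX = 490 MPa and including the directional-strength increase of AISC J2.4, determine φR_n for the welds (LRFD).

φR_n ≈ 1010 kN

t_e = 0.707 × 8 = 5.656 mm; A_we = 5.656 × 540 = 3054 mm².
Directional factor: 1.0 + 0.5 sin^1.5(90°) = 1.5.
F_nw = 0.6 × 490 × 1.5 = 441 MPa.
φR_n = 0.75 × 441 × 3054 × 10⁻³ = 1010 kN.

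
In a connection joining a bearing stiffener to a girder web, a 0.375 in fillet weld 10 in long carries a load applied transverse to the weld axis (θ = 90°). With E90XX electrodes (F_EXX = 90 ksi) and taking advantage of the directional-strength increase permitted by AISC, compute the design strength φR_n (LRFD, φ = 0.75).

t_e = 0.707 × 0.375 = 0.2651 in; A_we = 0.2651 × 10 = 2.651 in².
Directional factor: 1.0 + 0.5 sin^1.5(90°) = 1.5.
F_nw = 0.6 × 90 × 1.5 = 81 ksi.
φR_n = 0.75 × 81 × 2.651 = 161.1 kip.

φR_n ≈ 161 kip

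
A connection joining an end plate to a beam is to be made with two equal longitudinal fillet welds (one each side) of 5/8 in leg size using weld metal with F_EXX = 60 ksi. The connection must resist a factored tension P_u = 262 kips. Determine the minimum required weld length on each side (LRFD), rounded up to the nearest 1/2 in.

L = 11 in on each side

Throat t_e = 0.707 × 0.625 = 0.4419 in.
φr_n = 0.75 × 0.6 × 60 × 0.4419 = 11.93 kips/in.
L_req = P_u / φr_n = 262 / 11.93 = 21.96 in total.
Per side: 21.96 / 2 = 10.98 in.
Round up → use L = 11 in on each side.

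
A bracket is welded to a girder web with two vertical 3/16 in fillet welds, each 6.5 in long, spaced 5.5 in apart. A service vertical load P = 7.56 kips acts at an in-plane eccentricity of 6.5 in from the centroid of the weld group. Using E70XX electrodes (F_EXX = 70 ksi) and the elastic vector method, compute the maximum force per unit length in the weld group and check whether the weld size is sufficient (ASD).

f_max ≈ 1.88 kip/in; adequate

Total weld length L_w = 13 in. Treat welds as unit-width lines.
Polar moment about centroid: J = 2[d³/12 + d(b/2)²] = 2[6.5³/12 + 6.5×2.75²] = 144.1 in³.
Direct shear f_v = P/L_w = 7.56 / 13 = 0.5815 kip/in (vertical).
Torsion M = P·e = 7.56 × 6.5 = 49.14 kip·in.
Critical point at (x, y) = (2.75, 3.25) from centroid. f_tx = M·y/J = 1.108 kip/in; f_ty = M·x/J = 0.9379 kip/in.
Resultant f_max = √[f_tx² + (f_v + f_ty)²] = √[1.108² + (0.5815 + 0.9379)²] = 1.881 kip/in.
Capacity per unit length: r_n/Ω = (1/2.0) × 0.6 × 70 × (0.707 × 0.1875) = 2.784 kip/in.
1.881 ≤ 2.784 → adequate.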